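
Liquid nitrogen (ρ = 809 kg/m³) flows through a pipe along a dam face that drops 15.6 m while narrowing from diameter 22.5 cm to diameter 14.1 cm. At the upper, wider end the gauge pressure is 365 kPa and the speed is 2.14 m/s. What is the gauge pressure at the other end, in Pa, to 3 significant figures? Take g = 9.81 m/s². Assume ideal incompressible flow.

P₂ ≈ 479000 Pa

The volume flow rate is constant, so v₂ = (A₁/A₂)v₁ = (398/156)·2.14 = 5.45 m/s.
Applying Bernoulli between the two ends and solving for P₂: P₂ = P₁ + ½ρ(v₁² − v₂²) − ρgΔh.
P₂ = 365000 + ½·809·(2.14² − 5.45²) − 809·9.81·(−15.6) = 365000 + (-10200) − (-124000) = 479000 Pa.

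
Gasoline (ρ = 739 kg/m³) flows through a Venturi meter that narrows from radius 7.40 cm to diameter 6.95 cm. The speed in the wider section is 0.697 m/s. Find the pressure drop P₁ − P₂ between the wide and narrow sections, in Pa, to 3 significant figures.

Continuity gives A₁v₁ = A₂v₂, so v₂ = (172 cm²)/(37.9 cm²) × 0.697 m/s = 3.16 m/s.
Along the horizontal streamline, P + ½ρv² is constant.
P₁ − P₂ = ½·739·(3.16² − 0.697²) = ½·739·9.50 = 3510 Pa.

ΔP = 3510 Pa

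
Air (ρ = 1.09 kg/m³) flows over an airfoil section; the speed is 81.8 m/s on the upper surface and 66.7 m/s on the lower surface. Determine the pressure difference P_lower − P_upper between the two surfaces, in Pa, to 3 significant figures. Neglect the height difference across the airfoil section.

1220 Pa

Bernoulli (same height): P_lower − P_upper = ½ρ(v_upper² − v_lower²).
ΔP = ½·1.09·(81.8² − 66.7²) = 1220 Pa.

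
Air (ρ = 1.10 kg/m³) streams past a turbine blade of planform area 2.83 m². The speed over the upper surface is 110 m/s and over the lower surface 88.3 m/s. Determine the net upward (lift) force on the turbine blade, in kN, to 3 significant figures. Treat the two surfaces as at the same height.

The faster flow above has the lower pressure; Bernoulli (same height) gives ΔP = ½ρ(v_up² − v_low²).
ΔP = ½·1.10·(110² − 88.3²) = 2370 Pa.
Lift = ΔP · A = 2370 × 2.83 = 6700 N.

F = 6.70 kN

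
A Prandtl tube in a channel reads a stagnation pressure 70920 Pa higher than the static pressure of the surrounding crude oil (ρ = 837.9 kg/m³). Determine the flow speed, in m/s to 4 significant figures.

Bernoulli between the free stream and the stagnation point: ½ρv² = P_stag − P_static.
v = √(2ΔP/ρ) = √(2·70920/837.9) = 13.01 m/s.

v = 13.01 m/s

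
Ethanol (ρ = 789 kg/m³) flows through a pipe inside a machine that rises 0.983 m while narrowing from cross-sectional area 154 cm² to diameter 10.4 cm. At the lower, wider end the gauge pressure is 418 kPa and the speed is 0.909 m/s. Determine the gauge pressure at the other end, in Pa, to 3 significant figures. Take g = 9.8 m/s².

By continuity, v₂ = v₁·A₁/A₂ = 0.909·(154/84.9) = 1.65 m/s.
Bernoulli: P₁ + ½ρv₁² + ρg h₁ = P₂ + ½ρv₂² + ρg h₂, so P₂ = P₁ + ½ρ(v₁² − v₂²) − ρg(h₂ − h₁).
P₂ = 418000 + ½·789·(0.909² − 1.65²) − 789·9.8·(+0.983) = 418000 + (-745) − (7600) = 410000 Pa.

P₂ ≈ 410000 Pa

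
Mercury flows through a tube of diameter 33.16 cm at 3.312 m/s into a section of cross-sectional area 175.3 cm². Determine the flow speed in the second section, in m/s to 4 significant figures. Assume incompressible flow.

Mass conservation (A₁v₁ = A₂v₂) gives v₂ = 3.312 × 863.6/175.3 = 16.32 m/s.

16.32 m/s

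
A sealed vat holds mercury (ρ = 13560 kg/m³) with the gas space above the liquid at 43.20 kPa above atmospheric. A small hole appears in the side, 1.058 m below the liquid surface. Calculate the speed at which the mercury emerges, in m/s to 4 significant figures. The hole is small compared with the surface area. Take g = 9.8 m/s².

Take point 1 at the surface (v₁ ≈ 0) and point 2 at the hole (at atmospheric pressure). Bernoulli: P₁ + ρg h = P_atm + ½ρv₂².
With P₁ − P_atm = 43200 Pa, v₂ = √(2gh + 2ΔP/ρ) = √(2·9.8·1.058 + 2·43200/13560) = 5.207 m/s.

5.207 m/s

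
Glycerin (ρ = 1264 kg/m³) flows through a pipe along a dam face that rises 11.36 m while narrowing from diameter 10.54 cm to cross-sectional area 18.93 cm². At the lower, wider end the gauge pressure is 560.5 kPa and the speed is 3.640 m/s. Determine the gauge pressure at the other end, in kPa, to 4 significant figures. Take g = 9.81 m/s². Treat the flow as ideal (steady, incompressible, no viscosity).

Continuity gives A₁v₁ = A₂v₂, so v₂ = (87.25 cm²)/(18.93 cm²) × 3.640 m/s = 16.78 m/s.
Applying Bernoulli between the two ends and solving for P₂: P₂ = P₁ + ½ρ(v₁² − v₂²) − ρgΔh.
P₂ = 560500 + ½·1264·(3.640² − 16.78²) − 1264·9.81·(+11.36) = 560500 + (-169500) − (140900) = 250100 Pa.

250.1 kPa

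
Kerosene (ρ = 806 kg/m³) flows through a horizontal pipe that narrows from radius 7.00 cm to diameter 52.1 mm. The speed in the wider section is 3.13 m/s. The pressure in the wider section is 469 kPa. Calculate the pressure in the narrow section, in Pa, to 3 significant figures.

267000 Pa

Mass conservation (A₁v₁ = A₂v₂) gives v₂ = 3.13 × 154/21.3 = 22.6 m/s.
Bernoulli (h₁ = h₂): P₁ − P₂ = ½ρ(v₂² − v₁²).
P₂ = P₁ − ½ρ(v₂² − v₁²) = 469000 − ½·806·(22.6² − 3.13²) = 469000 − 202000 = 267000 Pa.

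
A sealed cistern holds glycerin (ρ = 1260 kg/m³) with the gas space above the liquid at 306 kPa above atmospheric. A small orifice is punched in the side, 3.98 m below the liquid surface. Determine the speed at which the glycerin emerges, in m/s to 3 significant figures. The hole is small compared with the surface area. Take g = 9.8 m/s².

Take point 1 at the surface (v₁ ≈ 0) and point 2 at the hole (at atmospheric pressure). Bernoulli: P₁ + ρg h = P_atm + ½ρv₂².
With P₁ − P_atm = 306000 Pa, v₂ = √(2gh + 2ΔP/ρ) = √(2·9.8·3.98 + 2·306000/1260) = 23.7 m/s.

v ≈ 23.7 m/s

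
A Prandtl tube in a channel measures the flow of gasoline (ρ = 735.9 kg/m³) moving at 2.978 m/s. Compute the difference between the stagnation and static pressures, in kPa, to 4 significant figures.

ΔP = 3.263 kPa

At the stagnation point the flow is brought to rest, so Bernoulli gives P_stag − P_static = ½ρv².
ΔP = ½·735.9·2.978² = 3263 Pa.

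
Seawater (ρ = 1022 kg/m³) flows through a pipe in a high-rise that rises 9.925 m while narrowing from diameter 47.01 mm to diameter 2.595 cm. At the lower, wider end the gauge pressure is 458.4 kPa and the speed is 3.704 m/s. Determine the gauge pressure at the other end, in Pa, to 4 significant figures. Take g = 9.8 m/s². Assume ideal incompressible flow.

Continuity gives A₁v₁ = A₂v₂, so v₂ = (17.36 cm²)/(5.289 cm²) × 3.704 m/s = 12.16 m/s.
Bernoulli: P₁ + ½ρv₁² + ρg h₁ = P₂ + ½ρv₂² + ρg h₂, so P₂ = P₁ + ½ρ(v₁² − v₂²) − ρg(h₂ − h₁).
P₂ = 458400 + ½·1022·(3.704² − 12.16²) − 1022·9.8·(+9.925) = 458400 + (-68490) − (99400) = 290500 Pa.

290500 Pa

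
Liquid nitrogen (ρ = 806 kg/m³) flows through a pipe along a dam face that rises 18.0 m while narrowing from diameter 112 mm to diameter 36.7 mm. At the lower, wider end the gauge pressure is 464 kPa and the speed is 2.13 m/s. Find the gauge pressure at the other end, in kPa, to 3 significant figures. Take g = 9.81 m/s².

P₂ ≈ 165 kPa

By continuity, v₂ = v₁·A₁/A₂ = 2.13·(98.5/10.6) = 19.8 m/s.
Energy conservation along the streamline gives P₂ = P₁ − ½ρ(v₂² − v₁²) − ρg(h₂ − h₁).
P₂ = 464000 + ½·806·(2.13² − 19.8²) − 806·9.81·(+18.0) = 464000 + (-157000) − (142000) = 165000 Pa.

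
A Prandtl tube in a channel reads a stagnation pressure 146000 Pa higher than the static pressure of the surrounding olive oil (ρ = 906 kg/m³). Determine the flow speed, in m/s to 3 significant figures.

Bernoulli between the free stream and the stagnation point: ½ρv² = P_stag − P_static.
v = √(2ΔP/ρ) = √(2·146000/906) = 18.0 m/s.

18.0 m/s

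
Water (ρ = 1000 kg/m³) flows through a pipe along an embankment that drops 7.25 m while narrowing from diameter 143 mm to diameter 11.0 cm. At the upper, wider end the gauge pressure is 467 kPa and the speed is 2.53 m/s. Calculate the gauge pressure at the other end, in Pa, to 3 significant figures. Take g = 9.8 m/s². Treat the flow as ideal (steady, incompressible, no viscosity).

532000 Pa

By continuity, v₂ = v₁·A₁/A₂ = 2.53·(161/95.0) = 4.28 m/s.
Bernoulli: P₁ + ½ρv₁² + ρg h₁ = P₂ + ½ρv₂² + ρg h₂, so P₂ = P₁ + ½ρ(v₁² − v₂²) − ρg(h₂ − h₁).
P₂ = 467000 + ½·1000·(2.53² − 4.28²) − 1000·9.8·(−7.25) = 467000 + (-5940) − (-71000) = 532000 Pa.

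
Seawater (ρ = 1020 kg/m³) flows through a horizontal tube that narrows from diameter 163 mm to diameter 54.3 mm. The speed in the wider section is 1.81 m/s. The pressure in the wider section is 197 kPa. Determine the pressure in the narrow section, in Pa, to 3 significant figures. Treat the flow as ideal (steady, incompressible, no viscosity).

Mass conservation (A₁v₁ = A₂v₂) gives v₂ = 1.81 × 209/23.2 = 16.3 m/s.
The pipe is horizontal, so Bernoulli reduces to P₁ + ½ρv₁² = P₂ + ½ρv₂².
P₂ = P₁ − ½ρ(v₂² − v₁²) = 197000 − ½·1020·(16.3² − 1.81²) = 197000 − 134000 = 63000 Pa.

63000 Pa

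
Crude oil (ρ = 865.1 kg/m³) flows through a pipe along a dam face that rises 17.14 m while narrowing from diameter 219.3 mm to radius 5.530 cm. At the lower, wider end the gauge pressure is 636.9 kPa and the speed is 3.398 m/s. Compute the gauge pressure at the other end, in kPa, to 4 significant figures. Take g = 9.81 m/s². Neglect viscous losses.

The volume flow rate is constant, so v₂ = (A₁/A₂)v₁ = (377.7/96.07)·3.398 = 13.36 m/s.
Energy conservation along the streamline gives P₂ = P₁ − ½ρ(v₂² − v₁²) − ρg(h₂ − h₁).
P₂ = 636900 + ½·865.1·(3.398² − 13.36²) − 865.1·9.81·(+17.14) = 636900 + (-72210) − (145500) = 419200 Pa.

P₂ ≈ 419.2 kPa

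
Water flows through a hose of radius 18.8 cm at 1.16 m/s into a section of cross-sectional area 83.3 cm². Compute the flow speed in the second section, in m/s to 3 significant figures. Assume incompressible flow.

The volume flow rate is constant, so v₂ = (A₁/A₂)v₁ = (1110/83.3)·1.16 = 15.5 m/s.

v₂ ≈ 15.5 m/s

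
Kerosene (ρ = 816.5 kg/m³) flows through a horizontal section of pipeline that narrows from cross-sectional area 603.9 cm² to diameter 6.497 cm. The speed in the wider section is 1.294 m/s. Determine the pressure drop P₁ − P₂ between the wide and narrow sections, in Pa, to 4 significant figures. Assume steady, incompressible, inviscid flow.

Mass conservation (A₁v₁ = A₂v₂) gives v₂ = 1.294 × 603.9/33.15 = 23.57 m/s.
With no height change, Bernoulli's equation is P₁ + ½ρv₁² = P₂ + ½ρv₂².
P₁ − P₂ = ½·816.5·(23.57² − 1.294²) = ½·816.5·553.9 = 226100 Pa.

ΔP ≈ 226100 Pa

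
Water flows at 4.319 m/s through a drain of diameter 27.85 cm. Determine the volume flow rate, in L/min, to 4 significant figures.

Q = 15790 L/min

Q = A·v = 0.06092 m² × 4.319 m/s = 0.2631 m³/s.
Converting: 0.2631 m³/s × 60000 = 15790 L/min.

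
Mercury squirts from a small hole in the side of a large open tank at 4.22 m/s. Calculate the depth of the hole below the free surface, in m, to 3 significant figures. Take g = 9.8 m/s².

0.909 m

Inverting v = √(2gh) gives h = v² / 2g.
h = 4.22²/(2·9.8) = 17.8/19.60 = 0.909 m.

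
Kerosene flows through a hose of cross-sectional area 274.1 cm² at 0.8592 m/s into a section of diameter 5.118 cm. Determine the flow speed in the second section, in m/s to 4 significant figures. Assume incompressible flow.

v₂ ≈ 11.45 m/s

Mass conservation (A₁v₁ = A₂v₂) gives v₂ = 0.8592 × 274.1/20.57 = 11.45 m/s.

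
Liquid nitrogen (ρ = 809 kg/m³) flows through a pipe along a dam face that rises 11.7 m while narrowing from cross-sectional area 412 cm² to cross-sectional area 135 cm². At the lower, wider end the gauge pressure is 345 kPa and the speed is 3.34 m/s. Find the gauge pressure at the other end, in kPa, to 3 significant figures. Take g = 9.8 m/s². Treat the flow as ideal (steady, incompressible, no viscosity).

P₂ ≈ 215 kPa

Mass conservation (A₁v₁ = A₂v₂) gives v₂ = 3.34 × 412/135 = 10.2 m/s.
Energy conservation along the streamline gives P₂ = P₁ − ½ρ(v₂² − v₁²) − ρg(h₂ − h₁).
P₂ = 345000 + ½·809·(3.34² − 10.2²) − 809·9.8·(+11.7) = 345000 + (-37500) − (92800) = 215000 Pa.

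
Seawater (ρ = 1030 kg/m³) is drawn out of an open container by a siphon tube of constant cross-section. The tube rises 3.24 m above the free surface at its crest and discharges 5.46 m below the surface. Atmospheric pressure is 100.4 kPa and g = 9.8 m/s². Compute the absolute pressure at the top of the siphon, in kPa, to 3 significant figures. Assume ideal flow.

The outlet speed comes from Torricelli: v = √(2g·5.46) = 10.3 m/s.
Continuity keeps v the same throughout the tube; from surface to crest, P_atm + 0 = P_top + ½ρv² + ρg·h_top.
P_top = 100400 − ½·1030·10.3² − 1030·9.8·3.24 = 12600 Pa.

12.6 kPa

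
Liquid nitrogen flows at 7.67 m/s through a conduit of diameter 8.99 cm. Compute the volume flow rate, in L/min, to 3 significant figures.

Q = A·v = 0.00635 m² × 7.67 m/s = 0.0487 m³/s.
Converting: 0.0487 m³/s × 60000 = 2920 L/min.

Q ≈ 2920 L/min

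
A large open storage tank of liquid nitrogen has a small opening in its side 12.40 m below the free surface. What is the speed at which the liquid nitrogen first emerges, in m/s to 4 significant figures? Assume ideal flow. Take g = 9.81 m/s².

v ≈ 15.60 m/s

The surface is effectively still and both ends are open, so ½v² = gh and v = √(2·9.81·12.40) = 15.60 m/s.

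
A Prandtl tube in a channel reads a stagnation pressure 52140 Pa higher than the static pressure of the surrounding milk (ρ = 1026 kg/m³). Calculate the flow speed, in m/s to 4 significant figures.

v ≈ 10.08 m/s

Bernoulli between the free stream and the stagnation point: ½ρv² = P_stag − P_static.
v = √(2ΔP/ρ) = √(2·52140/1026) = 10.08 m/s.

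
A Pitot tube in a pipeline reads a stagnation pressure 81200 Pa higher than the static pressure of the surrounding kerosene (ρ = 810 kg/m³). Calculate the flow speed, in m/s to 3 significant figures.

At the stagnation point the flow is brought to rest, so Bernoulli gives P_stag − P_static = ½ρv².
v = √(2ΔP/ρ) = √(2·81200/810) = 14.2 m/s.

14.2 m/s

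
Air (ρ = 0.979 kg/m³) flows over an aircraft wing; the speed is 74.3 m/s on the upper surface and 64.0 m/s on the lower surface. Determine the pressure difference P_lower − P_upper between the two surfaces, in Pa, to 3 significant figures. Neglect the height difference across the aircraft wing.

The pressure is lower where the speed is higher: ΔP = ½ρ(v_up² − v_low²).
ΔP = ½·0.979·(74.3² − 64.0²) = 697 Pa.

ΔP ≈ 697 Pa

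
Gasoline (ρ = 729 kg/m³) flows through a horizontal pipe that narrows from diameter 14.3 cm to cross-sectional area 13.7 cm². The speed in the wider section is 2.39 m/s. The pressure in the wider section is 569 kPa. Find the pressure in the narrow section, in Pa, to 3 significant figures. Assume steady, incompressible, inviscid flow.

285000 Pa

Mass conservation (A₁v₁ = A₂v₂) gives v₂ = 2.39 × 161/13.7 = 28.0 m/s.
Bernoulli (h₁ = h₂): P₁ − P₂ = ½ρ(v₂² − v₁²).
P₂ = P₁ − ½ρ(v₂² − v₁²) = 569000 − ½·729·(28.0² − 2.39²) = 569000 − 284000 = 285000 Pa.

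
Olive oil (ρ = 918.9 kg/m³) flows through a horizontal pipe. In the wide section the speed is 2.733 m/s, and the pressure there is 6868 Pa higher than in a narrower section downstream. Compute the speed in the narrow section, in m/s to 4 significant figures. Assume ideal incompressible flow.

v₂ ≈ 4.735 m/s

Along the level pipe P + ½ρv² is conserved, hence v₂² = v₁² + 2(P₁ − P₂)/ρ.
v₂ = √(2.733² + 2·6868/918.9) = √(7.469 + 14.95) = 4.735 m/s.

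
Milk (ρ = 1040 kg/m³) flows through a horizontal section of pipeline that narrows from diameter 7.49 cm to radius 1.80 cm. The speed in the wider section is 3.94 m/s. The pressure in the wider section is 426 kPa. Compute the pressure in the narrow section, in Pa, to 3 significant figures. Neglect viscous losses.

By continuity, v₂ = v₁·A₁/A₂ = 3.94·(44.1/10.2) = 17.1 m/s.
Along the horizontal streamline, P + ½ρv² is constant.
P₂ = P₁ − ½ρ(v₂² − v₁²) = 426000 − ½·1040·(17.1² − 3.94²) = 426000 − 143000 = 283000 Pa.

P₂ = 283000 Pa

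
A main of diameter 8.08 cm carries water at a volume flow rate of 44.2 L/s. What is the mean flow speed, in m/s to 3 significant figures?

v = 8.62 m/s

Q = 44.2 L/s = 0.0442 m³/s.
v = Q/A = 0.0442 / 0.00513 = 8.62 m/s.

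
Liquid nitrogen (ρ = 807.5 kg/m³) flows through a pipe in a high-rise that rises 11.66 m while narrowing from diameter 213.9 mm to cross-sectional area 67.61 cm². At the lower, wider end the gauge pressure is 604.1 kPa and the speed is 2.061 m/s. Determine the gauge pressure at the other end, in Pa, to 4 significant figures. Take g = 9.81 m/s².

The volume flow rate is constant, so v₂ = (A₁/A₂)v₁ = (359.3/67.61)·2.061 = 10.95 m/s.
Energy conservation along the streamline gives P₂ = P₁ − ½ρ(v₂² − v₁²) − ρg(h₂ − h₁).
P₂ = 604100 + ½·807.5·(2.061² − 10.95²) − 807.5·9.81·(+11.66) = 604100 + (-46730) − (92370) = 465000 Pa.

P₂ ≈ 465000 Pa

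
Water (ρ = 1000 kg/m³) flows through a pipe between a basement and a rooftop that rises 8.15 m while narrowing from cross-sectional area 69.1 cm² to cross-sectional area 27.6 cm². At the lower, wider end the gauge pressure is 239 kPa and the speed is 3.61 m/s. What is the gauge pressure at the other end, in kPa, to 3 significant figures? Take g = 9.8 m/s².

Mass conservation (A₁v₁ = A₂v₂) gives v₂ = 3.61 × 69.1/27.6 = 9.04 m/s.
Applying Bernoulli between the two ends and solving for P₂: P₂ = P₁ + ½ρ(v₁² − v₂²) − ρgΔh.
P₂ = 239000 + ½·1000·(3.61² − 9.04²) − 1000·9.8·(+8.15) = 239000 + (-34300) − (79900) = 125000 Pa.

P₂ = 125 kPa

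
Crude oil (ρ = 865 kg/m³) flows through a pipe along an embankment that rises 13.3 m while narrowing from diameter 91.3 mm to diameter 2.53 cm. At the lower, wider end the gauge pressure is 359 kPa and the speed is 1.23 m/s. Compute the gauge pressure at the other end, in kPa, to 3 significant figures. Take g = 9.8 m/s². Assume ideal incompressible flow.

P₂ ≈ 136 kPa

Mass conservation (A₁v₁ = A₂v₂) gives v₂ = 1.23 × 65.5/5.03 = 16.0 m/s.
Energy conservation along the streamline gives P₂ = P₁ − ½ρ(v₂² − v₁²) − ρg(h₂ − h₁).
P₂ = 359000 + ½·865·(1.23² − 16.0²) − 865·9.8·(+13.3) = 359000 + (-110000) − (113000) = 136000 Pa.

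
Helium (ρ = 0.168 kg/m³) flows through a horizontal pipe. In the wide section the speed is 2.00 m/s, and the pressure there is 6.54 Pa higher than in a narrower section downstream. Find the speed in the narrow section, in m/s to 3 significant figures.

Along the level pipe P + ½ρv² is conserved, hence v₂² = v₁² + 2(P₁ − P₂)/ρ.
v₂ = √(2.00² + 2·6.54/0.168) = √(4.00 + 77.9) = 9.05 m/s.

v₂ ≈ 9.05 m/s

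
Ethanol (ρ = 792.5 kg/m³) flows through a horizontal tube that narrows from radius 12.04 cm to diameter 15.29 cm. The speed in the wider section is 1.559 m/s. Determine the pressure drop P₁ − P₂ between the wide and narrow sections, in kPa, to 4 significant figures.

ΔP = 4.962 kPa

Continuity gives A₁v₁ = A₂v₂, so v₂ = (455.4 cm²)/(183.6 cm²) × 1.559 m/s = 3.867 m/s.
Along the horizontal streamline, P + ½ρv² is constant.
P₁ − P₂ = ½·792.5·(3.867² − 1.559²) = ½·792.5·12.52 = 4962 Pa.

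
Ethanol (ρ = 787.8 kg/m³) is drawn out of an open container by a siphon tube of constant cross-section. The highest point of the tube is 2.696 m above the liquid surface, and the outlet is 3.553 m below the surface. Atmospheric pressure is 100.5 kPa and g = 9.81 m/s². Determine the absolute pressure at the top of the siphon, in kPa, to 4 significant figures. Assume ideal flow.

The outlet speed comes from Torricelli: v = √(2g·3.553) = 8.349 m/s.
With constant cross-section the crest speed equals v; applying Bernoulli from the surface up to the crest, P_top = P_atm − ½ρv² − ρg·h_top.
P_top = 100500 − ½·787.8·8.349² − 787.8·9.81·2.696 = 52210 Pa.

52.21 kPa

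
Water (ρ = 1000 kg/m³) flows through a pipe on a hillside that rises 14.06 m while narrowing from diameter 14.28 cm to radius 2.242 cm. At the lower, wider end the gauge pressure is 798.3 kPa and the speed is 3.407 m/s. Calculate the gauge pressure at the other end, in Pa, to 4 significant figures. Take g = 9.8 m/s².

Continuity gives A₁v₁ = A₂v₂, so v₂ = (160.2 cm²)/(15.79 cm²) × 3.407 m/s = 34.55 m/s.
Applying Bernoulli between the two ends and solving for P₂: P₂ = P₁ + ½ρ(v₁² − v₂²) − ρgΔh.
P₂ = 798300 + ½·1000·(3.407² − 34.55²) − 1000·9.8·(+14.06) = 798300 + (-591200) − (137800) = 69330 Pa.

P₂ ≈ 69330 Pa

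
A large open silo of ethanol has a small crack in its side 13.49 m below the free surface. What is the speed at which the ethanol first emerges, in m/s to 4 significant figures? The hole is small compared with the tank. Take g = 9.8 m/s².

16.26 m/s

Bernoulli from surface to hole (P equal, v_surface ≈ 0): v = √(2gh) = √(2×9.8×13.49) = 16.26 m/s.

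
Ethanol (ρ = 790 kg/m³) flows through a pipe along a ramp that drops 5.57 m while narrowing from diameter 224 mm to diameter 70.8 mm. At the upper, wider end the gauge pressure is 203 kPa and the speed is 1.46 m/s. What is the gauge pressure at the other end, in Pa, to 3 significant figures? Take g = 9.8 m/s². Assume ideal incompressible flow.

By continuity, v₂ = v₁·A₁/A₂ = 1.46·(394/39.4) = 14.6 m/s.
Applying Bernoulli between the two ends and solving for P₂: P₂ = P₁ + ½ρ(v₁² − v₂²) − ρgΔh.
P₂ = 203000 + ½·790·(1.46² − 14.6²) − 790·9.8·(−5.57) = 203000 + (-83500) − (-43100) = 163000 Pa.

163000 Pa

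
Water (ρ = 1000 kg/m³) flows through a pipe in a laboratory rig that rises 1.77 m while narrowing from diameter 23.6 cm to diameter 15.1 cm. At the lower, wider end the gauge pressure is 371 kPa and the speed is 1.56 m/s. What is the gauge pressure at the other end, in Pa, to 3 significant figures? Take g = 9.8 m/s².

By continuity, v₂ = v₁·A₁/A₂ = 1.56·(437/179) = 3.81 m/s.
Applying Bernoulli between the two ends and solving for P₂: P₂ = P₁ + ½ρ(v₁² − v₂²) − ρgΔh.
P₂ = 371000 + ½·1000·(1.56² − 3.81²) − 1000·9.8·(+1.77) = 371000 + (-6040) − (17300) = 348000 Pa.

348000 Pa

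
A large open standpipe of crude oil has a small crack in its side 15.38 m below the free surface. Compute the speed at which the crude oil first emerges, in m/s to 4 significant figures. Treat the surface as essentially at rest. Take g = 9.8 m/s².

Bernoulli from surface to hole (P equal, v_surface ≈ 0): v = √(2gh) = √(2×9.8×15.38) = 17.36 m/s.

v ≈ 17.36 m/s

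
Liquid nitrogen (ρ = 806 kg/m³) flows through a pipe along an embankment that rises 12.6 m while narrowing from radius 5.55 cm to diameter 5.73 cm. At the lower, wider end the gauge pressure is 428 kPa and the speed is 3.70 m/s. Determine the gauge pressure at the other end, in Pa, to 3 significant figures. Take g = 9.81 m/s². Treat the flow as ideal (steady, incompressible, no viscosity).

The volume flow rate is constant, so v₂ = (A₁/A₂)v₁ = (96.8/25.8)·3.70 = 13.9 m/s.
Energy conservation along the streamline gives P₂ = P₁ − ½ρ(v₂² − v₁²) − ρg(h₂ − h₁).
P₂ = 428000 + ½·806·(3.70² − 13.9²) − 806·9.81·(+12.6) = 428000 + (-72200) − (99600) = 256000 Pa.

256000 Pa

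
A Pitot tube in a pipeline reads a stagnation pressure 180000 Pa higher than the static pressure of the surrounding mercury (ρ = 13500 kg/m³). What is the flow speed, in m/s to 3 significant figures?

v ≈ 5.16 m/s

The dynamic pressure equals the rise in static pressure at the stagnation point: ΔP = ½ρv².
v = √(2ΔP/ρ) = √(2·180000/13500) = 5.16 m/s.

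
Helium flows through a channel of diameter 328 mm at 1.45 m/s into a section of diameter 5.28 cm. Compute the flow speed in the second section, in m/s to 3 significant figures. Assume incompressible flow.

Continuity gives A₁v₁ = A₂v₂, so v₂ = (845 cm²)/(21.9 cm²) × 1.45 m/s = 56.0 m/s.

v₂ = 56.0 m/s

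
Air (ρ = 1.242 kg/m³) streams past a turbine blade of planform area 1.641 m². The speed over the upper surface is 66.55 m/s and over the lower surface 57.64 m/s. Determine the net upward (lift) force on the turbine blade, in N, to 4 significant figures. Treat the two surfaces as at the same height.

F = 1128 N

The faster flow above has the lower pressure; Bernoulli (same height) gives ΔP = ½ρ(v_up² − v_low²).
ΔP = ½·1.242·(66.55² − 57.64²) = 687.2 Pa.
Lift = ΔP · A = 687.2 × 1.641 = 1128 N.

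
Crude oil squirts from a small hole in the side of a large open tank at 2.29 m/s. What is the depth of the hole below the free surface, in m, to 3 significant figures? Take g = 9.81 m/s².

Inverting v = √(2gh) gives h = v² / 2g.
h = 2.29²/(2·9.81) = 5.24/19.62 = 0.267 m.

0.267 m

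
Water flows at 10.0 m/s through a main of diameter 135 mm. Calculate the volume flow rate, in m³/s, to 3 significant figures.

Q = A·v = 0.0143 m² × 10.0 m/s = 0.143 m³/s.

Q ≈ 0.143 m³/s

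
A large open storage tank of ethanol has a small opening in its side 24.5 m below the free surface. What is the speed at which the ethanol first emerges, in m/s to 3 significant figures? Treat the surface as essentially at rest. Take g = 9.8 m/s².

21.9 m/s

The surface is effectively still and both ends are open, so ½v² = gh and v = √(2·9.8·24.5) = 21.9 m/s.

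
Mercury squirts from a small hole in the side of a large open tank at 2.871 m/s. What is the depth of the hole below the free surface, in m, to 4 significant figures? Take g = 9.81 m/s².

Torricelli: v = √(2gh), so h = v²/(2g).
h = 2.871²/(2·9.81) = 8.243/19.62 = 0.4201 m.

h = 0.4201 m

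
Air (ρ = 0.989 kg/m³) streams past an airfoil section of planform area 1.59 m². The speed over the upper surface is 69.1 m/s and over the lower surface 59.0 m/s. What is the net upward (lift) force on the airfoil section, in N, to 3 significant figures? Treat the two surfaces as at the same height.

With equal heights on the two surfaces, Bernoulli gives P_lower − P_upper = ½ρ(v_upper² − v_lower²).
ΔP = ½·0.989·(69.1² − 59.0²) = 640 Pa.
Lift = ΔP · A = 640 × 1.59 = 1020 N.

F ≈ 1020 N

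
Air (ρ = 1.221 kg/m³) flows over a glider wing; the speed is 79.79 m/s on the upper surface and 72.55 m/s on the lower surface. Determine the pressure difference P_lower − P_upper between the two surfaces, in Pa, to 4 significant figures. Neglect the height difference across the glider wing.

ΔP = 673.3 Pa

Bernoulli (same height): P_lower − P_upper = ½ρ(v_upper² − v_lower²).
ΔP = ½·1.221·(79.79² − 72.55²) = 673.3 Pa.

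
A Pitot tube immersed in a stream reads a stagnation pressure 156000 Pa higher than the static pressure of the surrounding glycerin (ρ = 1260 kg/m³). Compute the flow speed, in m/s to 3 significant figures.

At the stagnation point the flow is brought to rest, so Bernoulli gives P_stag − P_static = ½ρv².
v = √(2ΔP/ρ) = √(2·156000/1260) = 15.7 m/s.

v ≈ 15.7 m/s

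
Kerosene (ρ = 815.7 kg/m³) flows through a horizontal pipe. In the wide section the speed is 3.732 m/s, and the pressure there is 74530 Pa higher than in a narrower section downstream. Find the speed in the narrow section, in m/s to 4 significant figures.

Along the level pipe P + ½ρv² is conserved, hence v₂² = v₁² + 2(P₁ − P₂)/ρ.
v₂ = √(3.732² + 2·74530/815.7) = √(13.93 + 182.7) = 14.02 m/s.

14.02 m/s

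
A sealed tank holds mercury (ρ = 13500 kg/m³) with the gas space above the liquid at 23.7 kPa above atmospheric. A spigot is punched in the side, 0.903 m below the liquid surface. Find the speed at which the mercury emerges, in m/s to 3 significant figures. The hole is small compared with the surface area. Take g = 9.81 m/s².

v ≈ 4.61 m/s

Take point 1 at the surface (v₁ ≈ 0) and point 2 at the hole (at atmospheric pressure). Bernoulli: P₁ + ρg h = P_atm + ½ρv₂².
With P₁ − P_atm = 23700 Pa, v₂ = √(2gh + 2ΔP/ρ) = √(2·9.81·0.903 + 2·23700/13500) = 4.61 m/s.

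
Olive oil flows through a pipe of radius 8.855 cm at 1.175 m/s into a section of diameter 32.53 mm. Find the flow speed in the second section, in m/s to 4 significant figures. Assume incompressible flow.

The volume flow rate is constant, so v₂ = (A₁/A₂)v₁ = (246.3/8.311)·1.175 = 34.83 m/s.

v₂ ≈ 34.83 m/s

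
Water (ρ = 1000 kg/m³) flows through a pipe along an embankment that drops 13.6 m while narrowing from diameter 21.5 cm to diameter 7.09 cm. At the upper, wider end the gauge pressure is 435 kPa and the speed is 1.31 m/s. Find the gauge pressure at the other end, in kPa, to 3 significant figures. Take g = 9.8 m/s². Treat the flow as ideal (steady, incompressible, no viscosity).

P₂ ≈ 497 kPa

Continuity gives A₁v₁ = A₂v₂, so v₂ = (363 cm²)/(39.5 cm²) × 1.31 m/s = 12.0 m/s.
Energy conservation along the streamline gives P₂ = P₁ − ½ρ(v₂² − v₁²) − ρg(h₂ − h₁).
P₂ = 435000 + ½·1000·(1.31² − 12.0²) − 1000·9.8·(−13.6) = 435000 + (-71700) − (-133000) = 497000 Pa.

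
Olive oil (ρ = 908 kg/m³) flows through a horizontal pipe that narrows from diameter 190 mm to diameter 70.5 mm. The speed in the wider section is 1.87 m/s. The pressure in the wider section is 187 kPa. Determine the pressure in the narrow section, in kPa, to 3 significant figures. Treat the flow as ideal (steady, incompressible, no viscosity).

The volume flow rate is constant, so v₂ = (A₁/A₂)v₁ = (284/39.0)·1.87 = 13.6 m/s.
Along the horizontal streamline, P + ½ρv² is constant.
P₂ = P₁ − ½ρ(v₂² − v₁²) = 187000 − ½·908·(13.6² − 1.87²) = 187000 − 82200 = 105000 Pa.

P₂ = 105 kPa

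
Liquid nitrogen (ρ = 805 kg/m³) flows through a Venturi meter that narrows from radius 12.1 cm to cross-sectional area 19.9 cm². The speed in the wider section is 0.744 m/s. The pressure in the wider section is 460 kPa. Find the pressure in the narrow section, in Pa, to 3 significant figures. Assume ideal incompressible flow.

P₂ ≈ 341000 Pa

The volume flow rate is constant, so v₂ = (A₁/A₂)v₁ = (460/19.9)·0.744 = 17.2 m/s.
Bernoulli (h₁ = h₂): P₁ − P₂ = ½ρ(v₂² − v₁²).
P₂ = P₁ − ½ρ(v₂² − v₁²) = 460000 − ½·805·(17.2² − 0.744²) = 460000 − 119000 = 341000 Pa.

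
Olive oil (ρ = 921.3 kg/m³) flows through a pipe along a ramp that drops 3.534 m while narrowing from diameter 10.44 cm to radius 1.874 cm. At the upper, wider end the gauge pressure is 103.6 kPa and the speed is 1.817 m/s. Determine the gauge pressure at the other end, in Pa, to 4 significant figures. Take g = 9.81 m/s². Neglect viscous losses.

The volume flow rate is constant, so v₂ = (A₁/A₂)v₁ = (85.60/11.03)·1.817 = 14.10 m/s.
Bernoulli: P₁ + ½ρv₁² + ρg h₁ = P₂ + ½ρv₂² + ρg h₂, so P₂ = P₁ + ½ρ(v₁² − v₂²) − ρg(h₂ − h₁).
P₂ = 103600 + ½·921.3·(1.817² − 14.10²) − 921.3·9.81·(−3.534) = 103600 + (-90030) − (-31940) = 45510 Pa.

P₂ ≈ 45510 Pa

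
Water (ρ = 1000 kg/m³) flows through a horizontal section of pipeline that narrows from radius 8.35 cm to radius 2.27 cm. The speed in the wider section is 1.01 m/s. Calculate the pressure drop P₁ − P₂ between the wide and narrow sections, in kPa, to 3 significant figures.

92.9 kPa

By continuity, v₂ = v₁·A₁/A₂ = 1.01·(219/16.2) = 13.7 m/s.
Bernoulli (h₁ = h₂): P₁ − P₂ = ½ρ(v₂² − v₁²).
P₁ − P₂ = ½·1000·(13.7² − 1.01²) = ½·1000·186 = 92900 Pa.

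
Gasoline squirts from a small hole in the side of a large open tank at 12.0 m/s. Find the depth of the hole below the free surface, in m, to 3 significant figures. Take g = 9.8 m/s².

7.35 m

For a small hole in a large open tank, ½v² = gh, giving h = v²/(2g).
h = 12.0²/(2·9.8) = 144/19.60 = 7.35 m.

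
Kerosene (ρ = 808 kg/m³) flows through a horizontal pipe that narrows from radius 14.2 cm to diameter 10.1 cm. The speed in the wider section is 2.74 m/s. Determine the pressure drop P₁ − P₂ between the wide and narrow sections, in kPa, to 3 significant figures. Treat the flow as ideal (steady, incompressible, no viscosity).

The volume flow rate is constant, so v₂ = (A₁/A₂)v₁ = (633/80.1)·2.74 = 21.7 m/s.
Along the horizontal streamline, P + ½ρv² is constant.
P₁ − P₂ = ½·808·(21.7² − 2.74²) = ½·808·462 = 187000 Pa.

ΔP ≈ 187 kPa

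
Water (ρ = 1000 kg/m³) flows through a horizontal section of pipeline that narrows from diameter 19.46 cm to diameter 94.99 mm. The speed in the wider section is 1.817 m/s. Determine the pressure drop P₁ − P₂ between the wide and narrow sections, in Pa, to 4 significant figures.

Mass conservation (A₁v₁ = A₂v₂) gives v₂ = 1.817 × 297.4/70.87 = 7.626 m/s.
The pipe is horizontal, so Bernoulli reduces to P₁ + ½ρv₁² = P₂ + ½ρv₂².
P₁ − P₂ = ½·1000·(7.626² − 1.817²) = ½·1000·54.85 = 27430 Pa.

27430 Pa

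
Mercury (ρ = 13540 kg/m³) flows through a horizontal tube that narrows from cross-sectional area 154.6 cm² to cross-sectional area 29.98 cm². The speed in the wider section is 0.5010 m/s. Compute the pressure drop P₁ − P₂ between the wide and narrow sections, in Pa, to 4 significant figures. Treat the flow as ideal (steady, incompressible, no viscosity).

ΔP = 43490 Pa

By continuity, v₂ = v₁·A₁/A₂ = 0.5010·(154.6/29.98) = 2.584 m/s.
The pipe is horizontal, so Bernoulli reduces to P₁ + ½ρv₁² = P₂ + ½ρv₂².
P₁ − P₂ = ½·13540·(2.584² − 0.5010²) = ½·13540·6.424 = 43490 Pa.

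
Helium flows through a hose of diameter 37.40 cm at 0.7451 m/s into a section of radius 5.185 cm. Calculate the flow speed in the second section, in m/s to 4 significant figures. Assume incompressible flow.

9.692 m/s

Mass conservation (A₁v₁ = A₂v₂) gives v₂ = 0.7451 × 1099/84.46 = 9.692 m/s.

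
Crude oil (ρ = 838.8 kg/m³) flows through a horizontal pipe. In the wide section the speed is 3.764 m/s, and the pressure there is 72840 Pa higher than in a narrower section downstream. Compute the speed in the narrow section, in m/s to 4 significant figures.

Along the level pipe P + ½ρv² is conserved, hence v₂² = v₁² + 2(P₁ − P₂)/ρ.
v₂ = √(3.764² + 2·72840/838.8) = √(14.17 + 173.7) = 13.71 m/s.

13.71 m/s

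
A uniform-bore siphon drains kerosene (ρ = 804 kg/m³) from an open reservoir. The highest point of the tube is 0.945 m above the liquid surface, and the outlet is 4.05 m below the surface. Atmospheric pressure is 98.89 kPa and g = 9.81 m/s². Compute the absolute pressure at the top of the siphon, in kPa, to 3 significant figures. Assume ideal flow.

The outlet speed comes from Torricelli: v = √(2g·4.05) = 8.91 m/s.
Continuity keeps v the same throughout the tube; from surface to crest, P_atm + 0 = P_top + ½ρv² + ρg·h_top.
P_top = 98890 − ½·804·8.91² − 804·9.81·0.945 = 59500 Pa.

59.5 kPa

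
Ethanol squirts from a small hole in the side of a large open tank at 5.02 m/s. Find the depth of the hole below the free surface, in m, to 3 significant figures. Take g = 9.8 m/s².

Torricelli: v = √(2gh), so h = v²/(2g).
h = 5.02²/(2·9.8) = 25.2/19.60 = 1.29 m.

h ≈ 1.29 m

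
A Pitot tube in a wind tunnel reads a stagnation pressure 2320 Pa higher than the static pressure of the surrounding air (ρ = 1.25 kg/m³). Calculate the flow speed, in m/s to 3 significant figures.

At the stagnation point the flow is brought to rest, so Bernoulli gives P_stag − P_static = ½ρv².
v = √(2ΔP/ρ) = √(2·2320/1.25) = 60.9 m/s.

v ≈ 60.9 m/s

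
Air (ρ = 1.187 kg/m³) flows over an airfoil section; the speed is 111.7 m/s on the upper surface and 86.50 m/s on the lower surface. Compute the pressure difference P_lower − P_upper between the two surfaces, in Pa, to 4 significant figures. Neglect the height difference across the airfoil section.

The pressure is lower where the speed is higher: ΔP = ½ρ(v_up² − v_low²).
ΔP = ½·1.187·(111.7² − 86.50²) = 2964 Pa.

ΔP ≈ 2964 Pa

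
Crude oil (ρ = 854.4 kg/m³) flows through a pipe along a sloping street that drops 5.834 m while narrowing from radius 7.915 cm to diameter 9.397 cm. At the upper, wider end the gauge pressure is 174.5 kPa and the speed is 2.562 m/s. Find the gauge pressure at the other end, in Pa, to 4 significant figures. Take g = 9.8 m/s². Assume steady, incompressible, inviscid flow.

Continuity gives A₁v₁ = A₂v₂, so v₂ = (196.8 cm²)/(69.35 cm²) × 2.562 m/s = 7.270 m/s.
Applying Bernoulli between the two ends and solving for P₂: P₂ = P₁ + ½ρ(v₁² − v₂²) − ρgΔh.
P₂ = 174500 + ½·854.4·(2.562² − 7.270²) − 854.4·9.8·(−5.834) = 174500 + (-19780) − (-48850) = 203600 Pa.

203600 Pa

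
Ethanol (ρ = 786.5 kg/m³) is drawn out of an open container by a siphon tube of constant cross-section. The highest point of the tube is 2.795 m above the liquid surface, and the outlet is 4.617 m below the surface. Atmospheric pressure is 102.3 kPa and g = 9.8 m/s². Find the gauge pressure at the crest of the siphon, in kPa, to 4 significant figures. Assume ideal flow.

P_gauge ≈ -57.13 kPa

From the surface to the outlet (both open to atmosphere, surface at rest): v = √(2g·h_out) = √(2·9.8·4.617) = 9.513 m/s.
Continuity keeps v the same throughout the tube; from surface to crest, P_atm + 0 = P_top + ½ρv² + ρg·h_top.
P_top = 102300 − ½·786.5·9.513² − 786.5·9.8·2.795 = 45170 Pa. So P_gauge = P_top − P_atm = -57130 Pa.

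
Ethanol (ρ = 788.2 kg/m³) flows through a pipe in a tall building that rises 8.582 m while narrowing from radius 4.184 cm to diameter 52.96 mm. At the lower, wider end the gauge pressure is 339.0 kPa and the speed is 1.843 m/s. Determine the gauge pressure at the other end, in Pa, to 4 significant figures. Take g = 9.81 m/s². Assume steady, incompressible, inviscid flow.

Mass conservation (A₁v₁ = A₂v₂) gives v₂ = 1.843 × 55.00/22.03 = 4.601 m/s.
Applying Bernoulli between the two ends and solving for P₂: P₂ = P₁ + ½ρ(v₁² − v₂²) − ρgΔh.
P₂ = 339000 + ½·788.2·(1.843² − 4.601²) − 788.2·9.81·(+8.582) = 339000 + (-7005) − (66360) = 265600 Pa.

P₂ ≈ 265600 Pa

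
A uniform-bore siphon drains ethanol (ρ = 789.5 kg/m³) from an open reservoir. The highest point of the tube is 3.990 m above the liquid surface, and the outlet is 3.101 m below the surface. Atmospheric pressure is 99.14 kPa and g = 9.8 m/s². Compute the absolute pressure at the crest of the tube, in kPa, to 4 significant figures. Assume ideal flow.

P_top = 44.28 kPa

Bernoulli surface→outlet gives ½v² = g·h_out, so v = √(2·9.8·3.101) = 7.796 m/s.
With constant cross-section the crest speed equals v; applying Bernoulli from the surface up to the crest, P_top = P_atm − ½ρv² − ρg·h_top.
P_top = 99140 − ½·789.5·7.796² − 789.5·9.8·3.990 = 44280 Pa.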